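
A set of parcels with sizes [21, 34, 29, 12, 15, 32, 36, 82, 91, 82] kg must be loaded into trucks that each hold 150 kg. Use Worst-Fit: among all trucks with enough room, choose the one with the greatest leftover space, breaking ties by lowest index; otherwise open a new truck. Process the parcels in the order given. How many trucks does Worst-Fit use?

truck 1: place 21 kg, 129 kg left
truck 1: place 34 kg, 95 kg left
truck 1: place 29 kg, 66 kg left
truck 1: place 12 kg, 54 kg left
truck 1: place 15 kg, 39 kg left
truck 1: place 32 kg, 7 kg left
truck 2: place 36 kg, 114 kg left
truck 2: place 82 kg, 32 kg left
truck 3: place 91 kg, 59 kg left
truck 4: place 82 kg, 68 kg left
Final trucks: [21,34,29,12,15,32] [36,82] [91] [82].

4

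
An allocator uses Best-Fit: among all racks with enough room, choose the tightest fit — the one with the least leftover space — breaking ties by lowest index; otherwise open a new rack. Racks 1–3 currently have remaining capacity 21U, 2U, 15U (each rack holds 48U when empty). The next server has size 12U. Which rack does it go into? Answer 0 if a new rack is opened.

Racks with room: rack 1 (21U), rack 3 (15U).
Tightest fit is rack 3 with 15U free.

3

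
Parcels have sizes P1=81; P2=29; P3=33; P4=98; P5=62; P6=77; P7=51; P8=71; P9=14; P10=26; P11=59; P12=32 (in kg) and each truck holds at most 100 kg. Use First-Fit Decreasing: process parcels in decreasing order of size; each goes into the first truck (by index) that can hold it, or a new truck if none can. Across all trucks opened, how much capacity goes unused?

Sorted descending: 98, 81, 77, 71, 62, 59, 51, 33, 32, 29, 26, 14.
truck 1: place 98 kg, 2 kg left
truck 2: place 81 kg, 19 kg left
truck 3: place 77 kg, 23 kg left
truck 4: place 71 kg, 29 kg left
truck 5: place 62 kg, 38 kg left
truck 6: place 59 kg, 41 kg left
truck 7: place 51 kg, 49 kg left
truck 5: place 33 kg, 5 kg left
truck 6: place 32 kg, 9 kg left
truck 4: place 29 kg, 0 kg left
truck 7: place 26 kg, 23 kg left
truck 2: place 14 kg, 5 kg left
7 trucks × 100 kg = 700 kg; used 633 kg; unused 67 kg.

67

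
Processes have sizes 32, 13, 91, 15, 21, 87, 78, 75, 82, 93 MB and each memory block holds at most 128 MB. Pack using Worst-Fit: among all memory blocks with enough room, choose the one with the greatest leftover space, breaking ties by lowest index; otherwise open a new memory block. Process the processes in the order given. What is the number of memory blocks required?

Put 32 MB in memory block 1; 96 MB remain.
Put 13 MB in memory block 1; 83 MB remain.
Put 91 MB in memory block 2; 37 MB remain.
Put 15 MB in memory block 1; 68 MB remain.
Put 21 MB in memory block 1; 47 MB remain.
Put 87 MB in memory block 3; 41 MB remain.
Put 78 MB in memory block 4; 50 MB remain.
Put 75 MB in memory block 5; 53 MB remain.
Put 82 MB in memory block 6; 46 MB remain.
Put 93 MB in memory block 7; 35 MB remain.
Final memory blocks: [32,13,15,21] [91] [87] [78] [75] [82] [93].

7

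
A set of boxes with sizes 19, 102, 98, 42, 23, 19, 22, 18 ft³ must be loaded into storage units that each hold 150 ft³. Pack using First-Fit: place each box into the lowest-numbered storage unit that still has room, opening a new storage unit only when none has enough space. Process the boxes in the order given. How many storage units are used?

storage unit 1: place 19 ft³, 131 ft³ left
storage unit 1: place 102 ft³, 29 ft³ left
storage unit 2: place 98 ft³, 52 ft³ left
storage unit 2: place 42 ft³, 10 ft³ left
storage unit 1: place 23 ft³, 6 ft³ left
storage unit 3: place 19 ft³, 131 ft³ left
storage unit 3: place 22 ft³, 109 ft³ left
storage unit 3: place 18 ft³, 91 ft³ left

3 storage units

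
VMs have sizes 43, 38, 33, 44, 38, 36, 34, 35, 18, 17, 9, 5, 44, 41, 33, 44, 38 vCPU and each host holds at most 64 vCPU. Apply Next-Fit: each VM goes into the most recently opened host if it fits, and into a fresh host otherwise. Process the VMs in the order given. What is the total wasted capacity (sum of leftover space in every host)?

Put 43 vCPU in host 1; 21 vCPU remain.
Put 38 vCPU in host 2; 26 vCPU remain.
Put 33 vCPU in host 3; 31 vCPU remain.
Put 44 vCPU in host 4; 20 vCPU remain.
Put 38 vCPU in host 5; 26 vCPU remain.
Put 36 vCPU in host 6; 28 vCPU remain.
Put 34 vCPU in host 7; 30 vCPU remain.
Put 35 vCPU in host 8; 29 vCPU remain.
Put 18 vCPU in host 8; 11 vCPU remain.
Put 17 vCPU in host 9; 47 vCPU remain.
Put 9 vCPU in host 9; 38 vCPU remain.
Put 5 vCPU in host 9; 33 vCPU remain.
Put 44 vCPU in host 10; 20 vCPU remain.
Put 41 vCPU in host 11; 23 vCPU remain.
Put 33 vCPU in host 12; 31 vCPU remain.
Put 44 vCPU in host 13; 20 vCPU remain.
Put 38 vCPU in host 14; 26 vCPU remain.
14 hosts × 64 vCPU = 896 vCPU; used 550 vCPU; unused 346 vCPU.

346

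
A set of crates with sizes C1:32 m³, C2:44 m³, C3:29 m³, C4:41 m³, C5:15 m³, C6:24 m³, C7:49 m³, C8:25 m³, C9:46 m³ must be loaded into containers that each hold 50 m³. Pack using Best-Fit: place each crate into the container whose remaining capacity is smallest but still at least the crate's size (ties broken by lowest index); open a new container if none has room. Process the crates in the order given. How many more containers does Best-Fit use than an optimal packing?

0

Best-Fit: [32,15] [44] [29] [41] [24,25] [49] [46] → 7 containers.
Total size 305 m³; any packing needs at least ⌈305/50⌉ = 7 containers.
So 7 is already optimal.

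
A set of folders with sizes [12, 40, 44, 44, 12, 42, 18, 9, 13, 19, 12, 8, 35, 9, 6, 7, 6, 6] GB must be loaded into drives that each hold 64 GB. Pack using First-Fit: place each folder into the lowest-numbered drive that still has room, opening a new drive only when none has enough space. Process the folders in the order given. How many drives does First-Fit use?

12 GB → drive 1 (remaining 52 GB)
40 GB → drive 1 (remaining 12 GB)
44 GB → drive 2 (remaining 20 GB)
44 GB → drive 3 (remaining 20 GB)
12 GB → drive 1 (remaining 0 GB)
42 GB → drive 4 (remaining 22 GB)
18 GB → drive 2 (remaining 2 GB)
9 GB → drive 3 (remaining 11 GB)
13 GB → drive 4 (remaining 9 GB)
19 GB → drive 5 (remaining 45 GB)
12 GB → drive 5 (remaining 33 GB)
8 GB → drive 3 (remaining 3 GB)
35 GB → drive 6 (remaining 29 GB)
9 GB → drive 4 (remaining 0 GB)
6 GB → drive 5 (remaining 27 GB)
7 GB → drive 5 (remaining 20 GB)
6 GB → drive 5 (remaining 14 GB)
6 GB → drive 5 (remaining 8 GB)

6 drives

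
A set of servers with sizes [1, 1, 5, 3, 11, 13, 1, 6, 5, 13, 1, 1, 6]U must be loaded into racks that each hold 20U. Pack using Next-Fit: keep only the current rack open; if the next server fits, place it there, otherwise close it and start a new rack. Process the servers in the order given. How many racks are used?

5

Put 1U in rack 1; 19U remain.
Put 1U in rack 1; 18U remain.
Put 5U in rack 1; 13U remain.
Put 3U in rack 1; 10U remain.
Put 11U in rack 2; 9U remain.
Put 13U in rack 3; 7U remain.
Put 1U in rack 3; 6U remain.
Put 6U in rack 3; 0U remain.
Put 5U in rack 4; 15U remain.
Put 13U in rack 4; 2U remain.
Put 1U in rack 4; 1U remain.
Put 1U in rack 4; 0U remain.
Put 6U in rack 5; 14U remain.
Final racks: [1,1,5,3] [11] [13,1,6] [5,13,1,1] [6].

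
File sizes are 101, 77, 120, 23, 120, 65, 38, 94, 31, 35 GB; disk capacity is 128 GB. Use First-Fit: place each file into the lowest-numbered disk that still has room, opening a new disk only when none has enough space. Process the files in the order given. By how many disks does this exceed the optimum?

First-Fit: [101,23] [77,38] [120] [120] [65,31] [94] [35] → 7 disks.
Total size 704 GB; any packing needs at least ⌈704/128⌉ = 6 disks.
An optimal packing achieves that bound: [120] [120] [101,23] [94,31] [77,38] [65,35] → 6 disks.
Excess: 7 − 6 = 1.

1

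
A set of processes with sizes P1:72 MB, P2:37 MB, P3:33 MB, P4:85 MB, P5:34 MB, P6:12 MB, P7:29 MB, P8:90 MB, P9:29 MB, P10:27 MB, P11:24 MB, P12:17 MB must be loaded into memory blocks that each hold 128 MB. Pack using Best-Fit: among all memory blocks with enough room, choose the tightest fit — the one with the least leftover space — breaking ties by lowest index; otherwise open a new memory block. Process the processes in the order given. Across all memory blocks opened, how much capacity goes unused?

151

P1 (72 MB) → memory block 1 (remaining 56 MB)
P2 (37 MB) → memory block 1 (remaining 19 MB)
P3 (33 MB) → memory block 2 (remaining 95 MB)
P4 (85 MB) → memory block 2 (remaining 10 MB)
P5 (34 MB) → memory block 3 (remaining 94 MB)
P6 (12 MB) → memory block 1 (remaining 7 MB)
P7 (29 MB) → memory block 3 (remaining 65 MB)
P8 (90 MB) → memory block 4 (remaining 38 MB)
P9 (29 MB) → memory block 4 (remaining 9 MB)
P10 (27 MB) → memory block 3 (remaining 38 MB)
P11 (24 MB) → memory block 3 (remaining 14 MB)
P12 (17 MB) → memory block 5 (remaining 111 MB)
5 memory blocks × 128 MB = 640 MB; used 489 MB; unused 151 MB.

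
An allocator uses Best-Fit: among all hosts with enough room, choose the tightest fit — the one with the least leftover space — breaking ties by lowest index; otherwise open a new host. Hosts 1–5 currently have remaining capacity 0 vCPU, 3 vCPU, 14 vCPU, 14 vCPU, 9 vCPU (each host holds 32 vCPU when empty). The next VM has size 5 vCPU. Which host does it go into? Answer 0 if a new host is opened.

5

Hosts with room: host 3 (14 vCPU), host 4 (14 vCPU), host 5 (9 vCPU).
Tightest fit is host 5 with 9 vCPU free.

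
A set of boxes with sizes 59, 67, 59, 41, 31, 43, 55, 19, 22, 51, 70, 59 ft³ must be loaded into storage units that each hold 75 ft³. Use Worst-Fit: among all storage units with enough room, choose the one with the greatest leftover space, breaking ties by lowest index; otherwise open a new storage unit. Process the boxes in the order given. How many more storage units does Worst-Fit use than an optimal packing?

Worst-Fit: [59] [67] [59] [41,31] [43,19] [55] [22,51] [70] [59] → 9 storage units.
9 boxes exceed 37.5 ft³ (half the capacity), and no two of those can share a storage unit, so at least 9 storage units are needed.
So 9 is already optimal.

0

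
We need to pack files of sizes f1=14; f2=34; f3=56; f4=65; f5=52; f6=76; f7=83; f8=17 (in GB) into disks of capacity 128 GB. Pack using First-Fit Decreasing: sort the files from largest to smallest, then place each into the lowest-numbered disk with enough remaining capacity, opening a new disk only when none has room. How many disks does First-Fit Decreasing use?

4

Sorted descending: 83, 76, 65, 56, 52, 34, 17, 14.
Put 83 GB in disk 1; 45 GB remain.
Put 76 GB in disk 2; 52 GB remain.
Put 65 GB in disk 3; 63 GB remain.
Put 56 GB in disk 3; 7 GB remain.
Put 52 GB in disk 2; 0 GB remain.
Put 34 GB in disk 1; 11 GB remain.
Put 17 GB in disk 4; 111 GB remain.
Put 14 GB in disk 4; 97 GB remain.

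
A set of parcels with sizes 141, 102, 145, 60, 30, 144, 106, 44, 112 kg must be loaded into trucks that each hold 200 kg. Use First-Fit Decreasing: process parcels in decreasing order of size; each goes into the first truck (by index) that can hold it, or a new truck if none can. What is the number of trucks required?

Sorted descending: 145, 144, 141, 112, 106, 102, 60, 44, 30.
Put 145 kg in truck 1; 55 kg remain.
Put 144 kg in truck 2; 56 kg remain.
Put 141 kg in truck 3; 59 kg remain.
Put 112 kg in truck 4; 88 kg remain.
Put 106 kg in truck 5; 94 kg remain.
Put 102 kg in truck 6; 98 kg remain.
Put 60 kg in truck 4; 28 kg remain.
Put 44 kg in truck 1; 11 kg remain.
Put 30 kg in truck 2; 26 kg remain.

6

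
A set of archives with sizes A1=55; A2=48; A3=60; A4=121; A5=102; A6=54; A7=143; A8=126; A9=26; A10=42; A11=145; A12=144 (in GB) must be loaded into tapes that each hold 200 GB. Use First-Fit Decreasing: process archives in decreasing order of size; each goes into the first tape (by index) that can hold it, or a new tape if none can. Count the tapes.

6 tapes

Sorted descending: 145, 144, 143, 126, 121, 102, 60, 55, 54, 48, 42, 26.
tape 1: place 145 GB, 55 GB left
tape 2: place 144 GB, 56 GB left
tape 3: place 143 GB, 57 GB left
tape 4: place 126 GB, 74 GB left
tape 5: place 121 GB, 79 GB left
tape 6: place 102 GB, 98 GB left
tape 4: place 60 GB, 14 GB left
tape 1: place 55 GB, 0 GB left
tape 2: place 54 GB, 2 GB left
tape 3: place 48 GB, 9 GB left
tape 5: place 42 GB, 37 GB left
tape 5: place 26 GB, 11 GB left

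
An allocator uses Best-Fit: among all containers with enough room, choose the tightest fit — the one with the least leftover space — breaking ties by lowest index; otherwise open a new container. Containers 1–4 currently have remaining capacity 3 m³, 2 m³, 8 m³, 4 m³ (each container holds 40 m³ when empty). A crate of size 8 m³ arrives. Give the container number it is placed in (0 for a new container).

Containers with room: container 3 (8 m³).
Tightest fit is container 3 with 8 m³ free.

3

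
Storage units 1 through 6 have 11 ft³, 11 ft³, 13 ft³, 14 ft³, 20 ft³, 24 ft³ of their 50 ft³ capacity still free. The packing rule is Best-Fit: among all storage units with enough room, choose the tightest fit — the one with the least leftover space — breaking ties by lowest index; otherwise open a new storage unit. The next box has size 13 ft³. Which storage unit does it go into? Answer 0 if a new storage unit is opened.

3

Storage units with room: storage unit 3 (13 ft³), storage unit 4 (14 ft³), storage unit 5 (20 ft³), storage unit 6 (24 ft³).
Tightest fit is storage unit 3 with 13 ft³ free.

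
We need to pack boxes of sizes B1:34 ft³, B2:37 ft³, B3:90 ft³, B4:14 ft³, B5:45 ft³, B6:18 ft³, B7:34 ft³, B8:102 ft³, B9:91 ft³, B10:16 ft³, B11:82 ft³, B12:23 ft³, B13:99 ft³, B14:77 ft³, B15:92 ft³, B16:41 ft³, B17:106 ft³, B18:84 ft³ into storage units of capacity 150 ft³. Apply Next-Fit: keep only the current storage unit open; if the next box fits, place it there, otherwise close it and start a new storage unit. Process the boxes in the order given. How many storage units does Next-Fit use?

Put B1 (34 ft³) in storage unit 1; 116 ft³ remain.
Put B2 (37 ft³) in storage unit 1; 79 ft³ remain.
Put B3 (90 ft³) in storage unit 2; 60 ft³ remain.
Put B4 (14 ft³) in storage unit 2; 46 ft³ remain.
Put B5 (45 ft³) in storage unit 2; 1 ft³ remain.
Put B6 (18 ft³) in storage unit 3; 132 ft³ remain.
Put B7 (34 ft³) in storage unit 3; 98 ft³ remain.
Put B8 (102 ft³) in storage unit 4; 48 ft³ remain.
Put B9 (91 ft³) in storage unit 5; 59 ft³ remain.
Put B10 (16 ft³) in storage unit 5; 43 ft³ remain.
Put B11 (82 ft³) in storage unit 6; 68 ft³ remain.
Put B12 (23 ft³) in storage unit 6; 45 ft³ remain.
Put B13 (99 ft³) in storage unit 7; 51 ft³ remain.
Put B14 (77 ft³) in storage unit 8; 73 ft³ remain.
Put B15 (92 ft³) in storage unit 9; 58 ft³ remain.
Put B16 (41 ft³) in storage unit 9; 17 ft³ remain.
Put B17 (106 ft³) in storage unit 10; 44 ft³ remain.
Put B18 (84 ft³) in storage unit 11; 66 ft³ remain.

11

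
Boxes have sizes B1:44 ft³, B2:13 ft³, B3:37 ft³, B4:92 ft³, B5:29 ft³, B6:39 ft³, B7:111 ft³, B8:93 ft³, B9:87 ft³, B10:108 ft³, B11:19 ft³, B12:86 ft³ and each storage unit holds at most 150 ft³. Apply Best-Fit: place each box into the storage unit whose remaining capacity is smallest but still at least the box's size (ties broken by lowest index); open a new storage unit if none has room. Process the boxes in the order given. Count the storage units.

Put B1 (44 ft³) in storage unit 1; 106 ft³ remain.
Put B2 (13 ft³) in storage unit 1; 93 ft³ remain.
Put B3 (37 ft³) in storage unit 1; 56 ft³ remain.
Put B4 (92 ft³) in storage unit 2; 58 ft³ remain.
Put B5 (29 ft³) in storage unit 1; 27 ft³ remain.
Put B6 (39 ft³) in storage unit 2; 19 ft³ remain.
Put B7 (111 ft³) in storage unit 3; 39 ft³ remain.
Put B8 (93 ft³) in storage unit 4; 57 ft³ remain.
Put B9 (87 ft³) in storage unit 5; 63 ft³ remain.
Put B10 (108 ft³) in storage unit 6; 42 ft³ remain.
Put B11 (19 ft³) in storage unit 2; 0 ft³ remain.
Put B12 (86 ft³) in storage unit 7; 64 ft³ remain.

7 storage units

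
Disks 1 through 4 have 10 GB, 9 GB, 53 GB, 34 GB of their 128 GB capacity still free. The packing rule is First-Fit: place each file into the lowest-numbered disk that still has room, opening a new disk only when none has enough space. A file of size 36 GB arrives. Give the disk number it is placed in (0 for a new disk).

Disks with room: disk 3 (53 GB).
The first with room is disk 3.

3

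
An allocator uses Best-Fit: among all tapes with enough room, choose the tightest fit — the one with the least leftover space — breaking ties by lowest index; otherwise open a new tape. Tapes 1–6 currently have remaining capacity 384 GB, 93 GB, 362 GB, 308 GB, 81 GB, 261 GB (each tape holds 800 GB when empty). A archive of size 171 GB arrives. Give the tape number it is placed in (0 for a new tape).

Tapes with room: tape 1 (384 GB), tape 3 (362 GB), tape 4 (308 GB), tape 6 (261 GB).
Tightest fit is tape 6 with 261 GB free.

6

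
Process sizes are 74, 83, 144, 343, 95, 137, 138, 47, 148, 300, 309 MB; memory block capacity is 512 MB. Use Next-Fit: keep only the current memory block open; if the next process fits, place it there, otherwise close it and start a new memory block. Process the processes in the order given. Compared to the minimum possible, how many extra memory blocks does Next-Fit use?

Next-Fit: [74,83,144] [343,95] [137,138,47,148] [300] [309] → 5 memory blocks.
Total size 1818 MB; any packing needs at least ⌈1818/512⌉ = 4 memory blocks.
An optimal packing achieves that bound: [343,148] [309,144,47] [300,138,74] [137,95,83] → 4 memory blocks.
Excess: 5 − 4 = 1.

1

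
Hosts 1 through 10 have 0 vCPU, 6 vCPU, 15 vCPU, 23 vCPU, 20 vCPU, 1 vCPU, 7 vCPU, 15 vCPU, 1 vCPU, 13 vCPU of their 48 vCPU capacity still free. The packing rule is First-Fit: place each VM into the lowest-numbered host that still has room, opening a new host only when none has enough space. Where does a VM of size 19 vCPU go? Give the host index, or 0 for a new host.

4

Hosts with room: host 4 (23 vCPU), host 5 (20 vCPU).
The first with room is host 4.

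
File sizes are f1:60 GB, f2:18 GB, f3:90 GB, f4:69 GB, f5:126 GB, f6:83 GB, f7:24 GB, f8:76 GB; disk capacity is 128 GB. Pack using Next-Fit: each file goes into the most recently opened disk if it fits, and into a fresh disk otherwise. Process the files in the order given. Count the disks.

Put f1 (60 GB) in disk 1; 68 GB remain.
Put f2 (18 GB) in disk 1; 50 GB remain.
Put f3 (90 GB) in disk 2; 38 GB remain.
Put f4 (69 GB) in disk 3; 59 GB remain.
Put f5 (126 GB) in disk 4; 2 GB remain.
Put f6 (83 GB) in disk 5; 45 GB remain.
Put f7 (24 GB) in disk 5; 21 GB remain.
Put f8 (76 GB) in disk 6; 52 GB remain.

6 disks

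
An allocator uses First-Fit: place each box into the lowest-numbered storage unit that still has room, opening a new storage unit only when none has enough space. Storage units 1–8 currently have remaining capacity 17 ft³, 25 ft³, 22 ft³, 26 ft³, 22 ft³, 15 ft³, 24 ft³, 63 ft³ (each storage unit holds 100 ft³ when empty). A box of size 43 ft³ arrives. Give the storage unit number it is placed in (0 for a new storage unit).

8

Storage units with room: storage unit 8 (63 ft³).
The first with room is storage unit 8.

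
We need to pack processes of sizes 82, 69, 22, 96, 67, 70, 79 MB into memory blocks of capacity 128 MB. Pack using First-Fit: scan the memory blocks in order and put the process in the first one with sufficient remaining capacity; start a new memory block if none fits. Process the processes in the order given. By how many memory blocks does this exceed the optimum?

First-Fit: [82,22] [69] [96] [67] [70] [79] → 6 memory blocks.
6 processes exceed 64 MB (half the capacity), and no two of those can share a memory block, so at least 6 memory blocks are needed.
So 6 is already optimal.

0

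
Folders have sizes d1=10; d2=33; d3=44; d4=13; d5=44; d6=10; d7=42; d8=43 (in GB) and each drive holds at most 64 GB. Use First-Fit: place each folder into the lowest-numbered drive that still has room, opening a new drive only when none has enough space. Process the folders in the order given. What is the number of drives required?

5 drives

d1 (10 GB) → drive 1 (remaining 54 GB)
d2 (33 GB) → drive 1 (remaining 21 GB)
d3 (44 GB) → drive 2 (remaining 20 GB)
d4 (13 GB) → drive 1 (remaining 8 GB)
d5 (44 GB) → drive 3 (remaining 20 GB)
d6 (10 GB) → drive 2 (remaining 10 GB)
d7 (42 GB) → drive 4 (remaining 22 GB)
d8 (43 GB) → drive 5 (remaining 21 GB)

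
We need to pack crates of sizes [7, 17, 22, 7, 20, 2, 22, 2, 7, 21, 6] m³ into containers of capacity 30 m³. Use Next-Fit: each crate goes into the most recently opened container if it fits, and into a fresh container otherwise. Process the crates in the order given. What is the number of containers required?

container 1: place 7 m³, 23 m³ left
container 1: place 17 m³, 6 m³ left
container 2: place 22 m³, 8 m³ left
container 2: place 7 m³, 1 m³ left
container 3: place 20 m³, 10 m³ left
container 3: place 2 m³, 8 m³ left
container 4: place 22 m³, 8 m³ left
container 4: place 2 m³, 6 m³ left
container 5: place 7 m³, 23 m³ left
container 5: place 21 m³, 2 m³ left
container 6: place 6 m³, 24 m³ left

6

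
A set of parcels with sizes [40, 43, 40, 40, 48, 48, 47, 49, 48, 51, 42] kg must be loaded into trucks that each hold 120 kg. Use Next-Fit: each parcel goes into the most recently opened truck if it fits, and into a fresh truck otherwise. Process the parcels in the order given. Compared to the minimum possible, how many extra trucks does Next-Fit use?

Next-Fit: [40,43] [40,40] [48,48] [47,49] [48,51] [42] → 6 trucks.
Total size 496 kg; any packing needs at least ⌈496/120⌉ = 5 trucks.
An optimal packing achieves that bound: [51,49] [48,48] [48,47] [43,42] [40,40,40] → 5 trucks.
Excess: 6 − 5 = 1.

1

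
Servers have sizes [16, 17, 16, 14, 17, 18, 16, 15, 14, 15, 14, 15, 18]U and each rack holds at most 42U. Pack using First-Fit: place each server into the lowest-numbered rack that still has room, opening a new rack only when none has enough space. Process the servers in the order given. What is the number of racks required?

7

16U → rack 1 (remaining 26U)
17U → rack 1 (remaining 9U)
16U → rack 2 (remaining 26U)
14U → rack 2 (remaining 12U)
17U → rack 3 (remaining 25U)
18U → rack 3 (remaining 7U)
16U → rack 4 (remaining 26U)
15U → rack 4 (remaining 11U)
14U → rack 5 (remaining 28U)
15U → rack 5 (remaining 13U)
14U → rack 6 (remaining 28U)
15U → rack 6 (remaining 13U)
18U → rack 7 (remaining 24U)
Final racks: [16,17] [16,14] [17,18] [16,15] [14,15] [14,15] [18].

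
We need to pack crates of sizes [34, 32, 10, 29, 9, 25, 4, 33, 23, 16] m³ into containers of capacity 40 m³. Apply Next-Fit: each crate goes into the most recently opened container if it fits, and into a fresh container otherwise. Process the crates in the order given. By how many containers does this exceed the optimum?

0

Next-Fit: [34] [32] [10,29] [9,25,4] [33] [23,16] → 6 containers.
Total size 215 m³; any packing needs at least ⌈215/40⌉ = 6 containers.
So 6 is already optimal.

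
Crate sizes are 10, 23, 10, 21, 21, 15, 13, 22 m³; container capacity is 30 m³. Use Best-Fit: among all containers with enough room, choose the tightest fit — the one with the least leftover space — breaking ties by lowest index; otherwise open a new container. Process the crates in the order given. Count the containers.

Put 10 m³ in container 1; 20 m³ remain.
Put 23 m³ in container 2; 7 m³ remain.
Put 10 m³ in container 1; 10 m³ remain.
Put 21 m³ in container 3; 9 m³ remain.
Put 21 m³ in container 4; 9 m³ remain.
Put 15 m³ in container 5; 15 m³ remain.
Put 13 m³ in container 5; 2 m³ remain.
Put 22 m³ in container 6; 8 m³ remain.

6 containers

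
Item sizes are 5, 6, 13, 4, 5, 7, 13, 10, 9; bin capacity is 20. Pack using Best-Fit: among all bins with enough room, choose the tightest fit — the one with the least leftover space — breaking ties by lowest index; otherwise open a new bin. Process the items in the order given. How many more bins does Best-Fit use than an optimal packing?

Best-Fit: [5,6,5] [13,4] [7,13] [10,9] → 4 bins.
Total size 72; any packing needs at least ⌈72/20⌉ = 4 bins.
So 4 is already optimal.

0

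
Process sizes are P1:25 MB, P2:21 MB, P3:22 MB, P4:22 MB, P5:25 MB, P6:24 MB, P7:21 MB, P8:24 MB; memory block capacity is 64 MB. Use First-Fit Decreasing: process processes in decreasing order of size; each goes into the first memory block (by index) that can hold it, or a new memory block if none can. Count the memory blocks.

4 memory blocks

Sorted descending: 25, 25, 24, 24, 22, 22, 21, 21.
25 MB → memory block 1 (remaining 39 MB)
25 MB → memory block 1 (remaining 14 MB)
24 MB → memory block 2 (remaining 40 MB)
24 MB → memory block 2 (remaining 16 MB)
22 MB → memory block 3 (remaining 42 MB)
22 MB → memory block 3 (remaining 20 MB)
21 MB → memory block 4 (remaining 43 MB)
21 MB → memory block 4 (remaining 22 MB)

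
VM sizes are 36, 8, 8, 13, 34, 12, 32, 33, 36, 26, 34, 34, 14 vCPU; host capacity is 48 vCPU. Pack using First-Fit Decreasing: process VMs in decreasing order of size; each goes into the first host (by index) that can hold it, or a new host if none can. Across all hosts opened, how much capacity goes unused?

64

Sorted descending: 36, 36, 34, 34, 34, 33, 32, 26, 14, 13, 12, 8, 8.
host 1: place 36 vCPU, 12 vCPU left
host 2: place 36 vCPU, 12 vCPU left
host 3: place 34 vCPU, 14 vCPU left
host 4: place 34 vCPU, 14 vCPU left
host 5: place 34 vCPU, 14 vCPU left
host 6: place 33 vCPU, 15 vCPU left
host 7: place 32 vCPU, 16 vCPU left
host 8: place 26 vCPU, 22 vCPU left
host 3: place 14 vCPU, 0 vCPU left
host 4: place 13 vCPU, 1 vCPU left
host 1: place 12 vCPU, 0 vCPU left
host 2: place 8 vCPU, 4 vCPU left
host 5: place 8 vCPU, 6 vCPU left
8 hosts × 48 vCPU = 384 vCPU; used 320 vCPU; unused 64 vCPU.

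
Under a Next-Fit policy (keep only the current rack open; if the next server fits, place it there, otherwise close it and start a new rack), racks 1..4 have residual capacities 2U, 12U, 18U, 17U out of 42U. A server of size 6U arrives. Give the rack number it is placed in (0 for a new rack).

4

Next-Fit only looks at rack 4, which has 17U free.
6U fits there.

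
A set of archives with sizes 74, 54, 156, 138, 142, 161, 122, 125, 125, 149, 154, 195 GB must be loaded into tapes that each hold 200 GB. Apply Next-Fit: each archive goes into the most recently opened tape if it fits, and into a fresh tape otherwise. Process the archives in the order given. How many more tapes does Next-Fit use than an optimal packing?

1

Next-Fit: [74,54] [156] [138] [142] [161] [122] [125] [125] [149] [154] [195] → 11 tapes.
10 archives exceed 100 GB (half the capacity), and no two of those can share a tape, so at least 10 tapes are needed.
An optimal packing achieves that bound: [195] [161] [156] [154] [149] [142,54] [138] [125,74] [125] [122] → 10 tapes.
Excess: 11 − 10 = 1.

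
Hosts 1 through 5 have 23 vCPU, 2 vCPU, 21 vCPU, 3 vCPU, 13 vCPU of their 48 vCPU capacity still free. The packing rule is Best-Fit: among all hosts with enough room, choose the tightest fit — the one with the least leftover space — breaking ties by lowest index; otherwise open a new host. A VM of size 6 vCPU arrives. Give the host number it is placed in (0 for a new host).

5

Hosts with room: host 1 (23 vCPU), host 3 (21 vCPU), host 5 (13 vCPU).
Tightest fit is host 5 with 13 vCPU free.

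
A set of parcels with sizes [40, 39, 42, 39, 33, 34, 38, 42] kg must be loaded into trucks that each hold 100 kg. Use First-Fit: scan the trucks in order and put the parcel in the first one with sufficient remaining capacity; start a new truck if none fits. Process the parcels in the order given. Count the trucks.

4 trucks

truck 1: place 40 kg, 60 kg left
truck 1: place 39 kg, 21 kg left
truck 2: place 42 kg, 58 kg left
truck 2: place 39 kg, 19 kg left
truck 3: place 33 kg, 67 kg left
truck 3: place 34 kg, 33 kg left
truck 4: place 38 kg, 62 kg left
truck 4: place 42 kg, 20 kg left
Final trucks: [40,39] [42,39] [33,34] [38,42].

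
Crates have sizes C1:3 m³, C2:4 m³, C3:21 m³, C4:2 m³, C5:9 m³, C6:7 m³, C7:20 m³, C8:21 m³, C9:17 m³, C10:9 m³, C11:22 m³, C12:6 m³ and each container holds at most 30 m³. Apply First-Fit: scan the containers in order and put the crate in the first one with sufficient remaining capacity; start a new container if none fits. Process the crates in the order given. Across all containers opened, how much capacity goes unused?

container 1: place C1 (3 m³), 27 m³ left
container 1: place C2 (4 m³), 23 m³ left
container 1: place C3 (21 m³), 2 m³ left
container 1: place C4 (2 m³), 0 m³ left
container 2: place C5 (9 m³), 21 m³ left
container 2: place C6 (7 m³), 14 m³ left
container 3: place C7 (20 m³), 10 m³ left
container 4: place C8 (21 m³), 9 m³ left
container 5: place C9 (17 m³), 13 m³ left
container 2: place C10 (9 m³), 5 m³ left
container 6: place C11 (22 m³), 8 m³ left
container 3: place C12 (6 m³), 4 m³ left
6 containers × 30 m³ = 180 m³; used 141 m³; unused 39 m³.

39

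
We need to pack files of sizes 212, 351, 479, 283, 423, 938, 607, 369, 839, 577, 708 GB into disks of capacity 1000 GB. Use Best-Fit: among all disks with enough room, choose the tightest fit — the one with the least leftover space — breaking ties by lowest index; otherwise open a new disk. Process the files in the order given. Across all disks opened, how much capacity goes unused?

Put 212 GB in disk 1; 788 GB remain.
Put 351 GB in disk 1; 437 GB remain.
Put 479 GB in disk 2; 521 GB remain.
Put 283 GB in disk 1; 154 GB remain.
Put 423 GB in disk 2; 98 GB remain.
Put 938 GB in disk 3; 62 GB remain.
Put 607 GB in disk 4; 393 GB remain.
Put 369 GB in disk 4; 24 GB remain.
Put 839 GB in disk 5; 161 GB remain.
Put 577 GB in disk 6; 423 GB remain.
Put 708 GB in disk 7; 292 GB remain.
7 disks × 1000 GB = 7000 GB; used 5786 GB; unused 1214 GB.

1214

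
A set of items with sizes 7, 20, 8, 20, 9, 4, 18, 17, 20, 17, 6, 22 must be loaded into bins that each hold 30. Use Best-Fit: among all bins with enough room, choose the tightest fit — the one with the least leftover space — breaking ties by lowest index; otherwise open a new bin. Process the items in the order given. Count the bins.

7 → bin 1 (remaining 23)
20 → bin 1 (remaining 3)
8 → bin 2 (remaining 22)
20 → bin 2 (remaining 2)
9 → bin 3 (remaining 21)
4 → bin 3 (remaining 17)
18 → bin 4 (remaining 12)
17 → bin 3 (remaining 0)
20 → bin 5 (remaining 10)
17 → bin 6 (remaining 13)
6 → bin 5 (remaining 4)
22 → bin 7 (remaining 8)
Final bins: [7,20] [8,20] [9,4,17] [18] [20,6] [17] [22].

7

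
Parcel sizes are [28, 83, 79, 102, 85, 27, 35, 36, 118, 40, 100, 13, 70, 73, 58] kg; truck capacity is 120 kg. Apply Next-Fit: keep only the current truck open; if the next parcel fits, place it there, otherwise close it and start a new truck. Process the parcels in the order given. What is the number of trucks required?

11 trucks

truck 1: place 28 kg, 92 kg left
truck 1: place 83 kg, 9 kg left
truck 2: place 79 kg, 41 kg left
truck 3: place 102 kg, 18 kg left
truck 4: place 85 kg, 35 kg left
truck 4: place 27 kg, 8 kg left
truck 5: place 35 kg, 85 kg left
truck 5: place 36 kg, 49 kg left
truck 6: place 118 kg, 2 kg left
truck 7: place 40 kg, 80 kg left
truck 8: place 100 kg, 20 kg left
truck 8: place 13 kg, 7 kg left
truck 9: place 70 kg, 50 kg left
truck 10: place 73 kg, 47 kg left
truck 11: place 58 kg, 62 kg left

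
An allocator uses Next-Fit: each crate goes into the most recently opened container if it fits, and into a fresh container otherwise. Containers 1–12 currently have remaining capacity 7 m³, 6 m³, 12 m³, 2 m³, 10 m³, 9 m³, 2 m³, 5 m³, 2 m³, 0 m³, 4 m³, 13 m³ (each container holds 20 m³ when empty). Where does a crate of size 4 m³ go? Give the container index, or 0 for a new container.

12

Next-Fit only looks at container 12, which has 13 m³ free.
4 m³ fits there.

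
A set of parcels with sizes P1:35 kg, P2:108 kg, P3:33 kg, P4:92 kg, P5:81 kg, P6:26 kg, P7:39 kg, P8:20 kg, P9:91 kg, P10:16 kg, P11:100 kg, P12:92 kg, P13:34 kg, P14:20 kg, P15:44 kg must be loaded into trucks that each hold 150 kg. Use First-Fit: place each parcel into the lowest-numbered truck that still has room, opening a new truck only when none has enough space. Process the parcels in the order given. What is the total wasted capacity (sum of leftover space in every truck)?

Put P1 (35 kg) in truck 1; 115 kg remain.
Put P2 (108 kg) in truck 1; 7 kg remain.
Put P3 (33 kg) in truck 2; 117 kg remain.
Put P4 (92 kg) in truck 2; 25 kg remain.
Put P5 (81 kg) in truck 3; 69 kg remain.
Put P6 (26 kg) in truck 3; 43 kg remain.
Put P7 (39 kg) in truck 3; 4 kg remain.
Put P8 (20 kg) in truck 2; 5 kg remain.
Put P9 (91 kg) in truck 4; 59 kg remain.
Put P10 (16 kg) in truck 4; 43 kg remain.
Put P11 (100 kg) in truck 5; 50 kg remain.
Put P12 (92 kg) in truck 6; 58 kg remain.
Put P13 (34 kg) in truck 4; 9 kg remain.
Put P14 (20 kg) in truck 5; 30 kg remain.
Put P15 (44 kg) in truck 6; 14 kg remain.
6 trucks × 150 kg = 900 kg; used 831 kg; unused 69 kg.

69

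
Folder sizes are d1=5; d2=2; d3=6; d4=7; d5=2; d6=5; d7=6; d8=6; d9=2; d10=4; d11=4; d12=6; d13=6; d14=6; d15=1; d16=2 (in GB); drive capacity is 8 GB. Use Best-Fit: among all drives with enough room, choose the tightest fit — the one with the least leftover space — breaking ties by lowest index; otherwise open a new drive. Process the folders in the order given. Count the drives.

Put d1 (5 GB) in drive 1; 3 GB remain.
Put d2 (2 GB) in drive 1; 1 GB remain.
Put d3 (6 GB) in drive 2; 2 GB remain.
Put d4 (7 GB) in drive 3; 1 GB remain.
Put d5 (2 GB) in drive 2; 0 GB remain.
Put d6 (5 GB) in drive 4; 3 GB remain.
Put d7 (6 GB) in drive 5; 2 GB remain.
Put d8 (6 GB) in drive 6; 2 GB remain.
Put d9 (2 GB) in drive 5; 0 GB remain.
Put d10 (4 GB) in drive 7; 4 GB remain.
Put d11 (4 GB) in drive 7; 0 GB remain.
Put d12 (6 GB) in drive 8; 2 GB remain.
Put d13 (6 GB) in drive 9; 2 GB remain.
Put d14 (6 GB) in drive 10; 2 GB remain.
Put d15 (1 GB) in drive 1; 0 GB remain.
Put d16 (2 GB) in drive 6; 0 GB remain.
Final drives: [5,2,1] [6,2] [7] [5] [6,2] [6,2] [4,4] [6] [6] [6].

10 drives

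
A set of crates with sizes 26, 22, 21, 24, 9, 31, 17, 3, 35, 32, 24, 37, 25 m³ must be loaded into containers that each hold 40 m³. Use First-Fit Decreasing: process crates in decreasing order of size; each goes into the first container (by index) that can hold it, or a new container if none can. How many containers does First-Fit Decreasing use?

Sorted descending: 37, 35, 32, 31, 26, 25, 24, 24, 22, 21, 17, 9, 3.
Put 37 m³ in container 1; 3 m³ remain.
Put 35 m³ in container 2; 5 m³ remain.
Put 32 m³ in container 3; 8 m³ remain.
Put 31 m³ in container 4; 9 m³ remain.
Put 26 m³ in container 5; 14 m³ remain.
Put 25 m³ in container 6; 15 m³ remain.
Put 24 m³ in container 7; 16 m³ remain.
Put 24 m³ in container 8; 16 m³ remain.
Put 22 m³ in container 9; 18 m³ remain.
Put 21 m³ in container 10; 19 m³ remain.
Put 17 m³ in container 9; 1 m³ remain.
Put 9 m³ in container 4; 0 m³ remain.
Put 3 m³ in container 1; 0 m³ remain.

10 containers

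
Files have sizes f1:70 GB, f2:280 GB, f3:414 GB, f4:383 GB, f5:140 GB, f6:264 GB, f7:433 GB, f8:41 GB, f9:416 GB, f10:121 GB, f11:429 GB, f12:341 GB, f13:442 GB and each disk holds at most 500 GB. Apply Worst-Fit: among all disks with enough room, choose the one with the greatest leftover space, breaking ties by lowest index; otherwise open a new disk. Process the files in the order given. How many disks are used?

9

Put f1 (70 GB) in disk 1; 430 GB remain.
Put f2 (280 GB) in disk 1; 150 GB remain.
Put f3 (414 GB) in disk 2; 86 GB remain.
Put f4 (383 GB) in disk 3; 117 GB remain.
Put f5 (140 GB) in disk 1; 10 GB remain.
Put f6 (264 GB) in disk 4; 236 GB remain.
Put f7 (433 GB) in disk 5; 67 GB remain.
Put f8 (41 GB) in disk 4; 195 GB remain.
Put f9 (416 GB) in disk 6; 84 GB remain.
Put f10 (121 GB) in disk 4; 74 GB remain.
Put f11 (429 GB) in disk 7; 71 GB remain.
Put f12 (341 GB) in disk 8; 159 GB remain.
Put f13 (442 GB) in disk 9; 58 GB remain.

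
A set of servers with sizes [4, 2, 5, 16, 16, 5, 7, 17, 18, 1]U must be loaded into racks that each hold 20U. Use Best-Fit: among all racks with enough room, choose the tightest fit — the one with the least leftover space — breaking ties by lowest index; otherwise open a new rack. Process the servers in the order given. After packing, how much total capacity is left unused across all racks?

29

rack 1: place 4U, 16U left
rack 1: place 2U, 14U left
rack 1: place 5U, 9U left
rack 2: place 16U, 4U left
rack 3: place 16U, 4U left
rack 1: place 5U, 4U left
rack 4: place 7U, 13U left
rack 5: place 17U, 3U left
rack 6: place 18U, 2U left
rack 6: place 1U, 1U left
6 racks × 20U = 120U; used 91U; unused 29U.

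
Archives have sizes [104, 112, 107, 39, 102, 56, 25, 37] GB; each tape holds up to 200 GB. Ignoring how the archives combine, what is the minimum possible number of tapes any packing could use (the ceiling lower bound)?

3 tapes

Total size = 104 + 112 + 107 + 39 + 102 + 56 + 25 + 37 = 582 GB.
⌈582 / 200⌉ = 3.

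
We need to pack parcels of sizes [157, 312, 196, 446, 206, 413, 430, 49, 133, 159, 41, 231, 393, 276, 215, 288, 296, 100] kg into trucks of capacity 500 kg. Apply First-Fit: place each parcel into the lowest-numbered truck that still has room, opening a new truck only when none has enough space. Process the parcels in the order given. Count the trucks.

Put 157 kg in truck 1; 343 kg remain.
Put 312 kg in truck 1; 31 kg remain.
Put 196 kg in truck 2; 304 kg remain.
Put 446 kg in truck 3; 54 kg remain.
Put 206 kg in truck 2; 98 kg remain.
Put 413 kg in truck 4; 87 kg remain.
Put 430 kg in truck 5; 70 kg remain.
Put 49 kg in truck 2; 49 kg remain.
Put 133 kg in truck 6; 367 kg remain.
Put 159 kg in truck 6; 208 kg remain.
Put 41 kg in truck 2; 8 kg remain.
Put 231 kg in truck 7; 269 kg remain.
Put 393 kg in truck 8; 107 kg remain.
Put 276 kg in truck 9; 224 kg remain.
Put 215 kg in truck 7; 54 kg remain.
Put 288 kg in truck 10; 212 kg remain.
Put 296 kg in truck 11; 204 kg remain.
Put 100 kg in truck 6; 108 kg remain.
Final trucks: [157,312] [196,206,49,41] [446] [413] [430] [133,159,100] [231,215] [393] [276] [288] [296].

11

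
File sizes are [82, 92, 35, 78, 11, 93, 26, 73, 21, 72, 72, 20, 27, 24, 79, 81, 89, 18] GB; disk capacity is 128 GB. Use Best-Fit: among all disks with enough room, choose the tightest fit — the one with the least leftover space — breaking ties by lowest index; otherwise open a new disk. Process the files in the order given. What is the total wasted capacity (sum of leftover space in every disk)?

287

Put 82 GB in disk 1; 46 GB remain.
Put 92 GB in disk 2; 36 GB remain.
Put 35 GB in disk 2; 1 GB remain.
Put 78 GB in disk 3; 50 GB remain.
Put 11 GB in disk 1; 35 GB remain.
Put 93 GB in disk 4; 35 GB remain.
Put 26 GB in disk 1; 9 GB remain.
Put 73 GB in disk 5; 55 GB remain.
Put 21 GB in disk 4; 14 GB remain.
Put 72 GB in disk 6; 56 GB remain.
Put 72 GB in disk 7; 56 GB remain.
Put 20 GB in disk 3; 30 GB remain.
Put 27 GB in disk 3; 3 GB remain.
Put 24 GB in disk 5; 31 GB remain.
Put 79 GB in disk 8; 49 GB remain.
Put 81 GB in disk 9; 47 GB remain.
Put 89 GB in disk 10; 39 GB remain.
Put 18 GB in disk 5; 13 GB remain.
10 disks × 128 GB = 1280 GB; used 993 GB; unused 287 GB.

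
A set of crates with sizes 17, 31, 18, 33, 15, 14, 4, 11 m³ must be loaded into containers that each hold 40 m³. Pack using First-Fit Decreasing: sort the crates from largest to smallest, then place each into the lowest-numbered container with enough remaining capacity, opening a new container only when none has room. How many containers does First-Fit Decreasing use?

4

Sorted descending: 33, 31, 18, 17, 15, 14, 11, 4.
33 m³ → container 1 (remaining 7 m³)
31 m³ → container 2 (remaining 9 m³)
18 m³ → container 3 (remaining 22 m³)
17 m³ → container 3 (remaining 5 m³)
15 m³ → container 4 (remaining 25 m³)
14 m³ → container 4 (remaining 11 m³)
11 m³ → container 4 (remaining 0 m³)
4 m³ → container 1 (remaining 3 m³)
Final containers: [33,4] [31] [18,17] [15,14,11].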